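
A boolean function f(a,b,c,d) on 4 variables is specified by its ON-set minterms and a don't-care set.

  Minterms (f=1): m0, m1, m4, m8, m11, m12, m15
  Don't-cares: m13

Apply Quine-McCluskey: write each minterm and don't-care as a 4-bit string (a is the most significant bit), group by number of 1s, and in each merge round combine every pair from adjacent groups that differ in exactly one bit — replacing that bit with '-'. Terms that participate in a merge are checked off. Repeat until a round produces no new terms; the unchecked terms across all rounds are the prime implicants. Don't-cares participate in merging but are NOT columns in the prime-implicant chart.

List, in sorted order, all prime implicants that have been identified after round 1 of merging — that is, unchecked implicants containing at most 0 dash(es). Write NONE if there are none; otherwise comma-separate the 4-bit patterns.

NONE

size-2^0 implicants → 0000(✓)  0001(✓)  0100(✓)  1000(✓)  1011(✓)  1100(✓)  1101(✓)  1111(✓)
size-2^1 implicants → -000(✓)  -100(✓)  0-00(✓)  000-  1-00(✓)  1-11  11-1  110-
size-2^2 implicants → --00
Unchecked terms (primes): --00, 000-, 1-11, 11-1, 110-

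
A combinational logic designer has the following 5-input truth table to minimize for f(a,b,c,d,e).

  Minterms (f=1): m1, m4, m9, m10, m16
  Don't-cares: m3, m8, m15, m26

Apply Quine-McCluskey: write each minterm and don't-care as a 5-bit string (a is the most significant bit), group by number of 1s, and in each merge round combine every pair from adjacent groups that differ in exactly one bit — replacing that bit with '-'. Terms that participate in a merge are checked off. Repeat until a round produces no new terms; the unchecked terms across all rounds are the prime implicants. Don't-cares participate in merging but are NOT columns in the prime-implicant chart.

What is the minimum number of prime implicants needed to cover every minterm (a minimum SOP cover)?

4

[col 0] 00001*, 00011*, 00100, 01000*, 01001*, 01010*, 01111, 10000, 11010*
[col 1] -1010, 0-001, 000-1, 010-0, 0100-
Prime implicants: -1010, 0-001, 000-1, 00100, 010-0, 0100-, 01111, 10000
PI chart (minterm → PIs covering it):
  1 | 0-001,000-1
  4 | 00100  (sole → essential)
  9 | 0-001,0100-
  10 | -1010,010-0
  16 | 10000  (sole → essential)
Essential prime implicants: 00100, 10000
Petrick residual → -1010, 0-001
Minimum SOP uses 4 PIs: bc'de' + a'c'd'e + a'b'cd'e' + ab'c'd'e'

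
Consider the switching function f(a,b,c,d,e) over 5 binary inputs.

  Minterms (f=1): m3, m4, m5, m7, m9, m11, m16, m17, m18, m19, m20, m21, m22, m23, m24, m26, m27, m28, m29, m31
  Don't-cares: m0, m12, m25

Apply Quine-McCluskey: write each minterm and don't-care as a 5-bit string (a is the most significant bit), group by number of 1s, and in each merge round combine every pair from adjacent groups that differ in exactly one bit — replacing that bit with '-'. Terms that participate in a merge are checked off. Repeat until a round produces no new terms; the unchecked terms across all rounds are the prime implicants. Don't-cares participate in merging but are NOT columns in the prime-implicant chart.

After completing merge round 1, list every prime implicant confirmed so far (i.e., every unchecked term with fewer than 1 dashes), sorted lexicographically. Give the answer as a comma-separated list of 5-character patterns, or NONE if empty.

size-2^0 implicants → 00000(✓)  00011(✓)  00100(✓)  00101(✓)  00111(✓)  01001(✓)  01011(✓)  01100(✓)  10000(✓)  10001(✓)  10010(✓)  10011(✓)  10100(✓)  10101(✓)  10110(✓)  10111(✓)  11000(✓)  11001(✓)  11010(✓)  11011(✓)  11100(✓)  11101(✓)  11111(✓)
size-2^1 implicants → -0000(✓)  -0011(✓)  -0100(✓)  -0101(✓)  -0111(✓)  -1001(✓)  -1011(✓)  -1100(✓)  0-011(✓)  0-100(✓)  00-00(✓)  00-11(✓)  001-1(✓)  0010-(✓)  010-1(✓)  1-000(✓)  1-001(✓)  1-010(✓)  1-011(✓)  1-100(✓)  1-101(✓)  1-111(✓)  10-00(✓)  10-01(✓)  10-10(✓)  10-11(✓)  100-0(✓)  100-1(✓)  1000-(✓)  1001-(✓)  101-0(✓)  101-1(✓)  1010-(✓)  1011-(✓)  11-00(✓)  11-01(✓)  11-11(✓)  110-0(✓)  110-1(✓)  1100-(✓)  1101-(✓)  111-1(✓)  1110-(✓)
size-2^2 implicants → --011  --100  -0-00  -0-11  -01-1  -010-  -10-1  1--00(✓)  1--01(✓)  1--11(✓)  1-0-0(✓)  1-0-1(✓)  1-00-(✓)  1-01-(✓)  1-1-1(✓)  1-10-(✓)  10--0(✓)  10--1(✓)  10-0-(✓)  10-1-(✓)  100--(✓)  101--(✓)  11--1(✓)  11-0-(✓)  110--(✓)
size-2^3 implicants → 1---1  1--0-  1-0--  10---
Unchecked terms (primes): --011, --100, -0-00, -0-11, -01-1, -010-, -10-1, 1---1, 1--0-, 1-0--, 10---

NONE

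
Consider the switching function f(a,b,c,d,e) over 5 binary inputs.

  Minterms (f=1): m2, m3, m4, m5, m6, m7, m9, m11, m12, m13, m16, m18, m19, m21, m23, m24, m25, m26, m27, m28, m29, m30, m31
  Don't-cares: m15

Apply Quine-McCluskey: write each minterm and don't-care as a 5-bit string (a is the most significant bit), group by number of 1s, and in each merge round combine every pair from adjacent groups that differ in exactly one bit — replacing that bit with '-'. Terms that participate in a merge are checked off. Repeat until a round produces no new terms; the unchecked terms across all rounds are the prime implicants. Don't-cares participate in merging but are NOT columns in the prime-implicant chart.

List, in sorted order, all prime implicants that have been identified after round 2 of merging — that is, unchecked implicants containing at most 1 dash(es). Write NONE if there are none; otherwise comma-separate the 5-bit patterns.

NONE

size-2^0 implicants → 00010(✓)  00011(✓)  00100(✓)  00101(✓)  00110(✓)  00111(✓)  01001(✓)  01011(✓)  01100(✓)  01101(✓)  01111(✓)  10000(✓)  10010(✓)  10011(✓)  10101(✓)  10111(✓)  11000(✓)  11001(✓)  11010(✓)  11011(✓)  11100(✓)  11101(✓)  11110(✓)  11111(✓)
size-2^1 implicants → -0010(✓)  -0011(✓)  -0101(✓)  -0111(✓)  -1001(✓)  -1011(✓)  -1100(✓)  -1101(✓)  -1111(✓)  0-011(✓)  0-100(✓)  0-101(✓)  0-111(✓)  00-10(✓)  00-11(✓)  0001-(✓)  001-0(✓)  001-1(✓)  0010-(✓)  0011-(✓)  01-01(✓)  01-11(✓)  010-1(✓)  011-1(✓)  0110-(✓)  1-000(✓)  1-010(✓)  1-011(✓)  1-101(✓)  1-111(✓)  10-11(✓)  100-0(✓)  1001-(✓)  101-1(✓)  11-00(✓)  11-01(✓)  11-10(✓)  11-11(✓)  110-0(✓)  110-1(✓)  1100-(✓)  1101-(✓)  111-0(✓)  111-1(✓)  1110-(✓)  1111-(✓)
size-2^2 implicants → --011(✓)  --101(✓)  --111(✓)  -0-11(✓)  -001-  -01-1(✓)  -1-01(✓)  -1-11(✓)  -10-1(✓)  -11-1(✓)  -110-  0--11(✓)  0-1-1(✓)  0-10-  00-1-  001--  01--1(✓)  1--11(✓)  1-0-0  1-01-  1-1-1(✓)  11--0(✓)  11--1(✓)  11-0-(✓)  11-1-(✓)  110--(✓)  111--(✓)
size-2^3 implicants → ---11  --1-1  -1--1  11---
Unchecked terms (primes): ---11, --1-1, -001-, -1--1, -110-, 0-10-, 00-1-, 001--, 1-0-0, 1-01-, 11---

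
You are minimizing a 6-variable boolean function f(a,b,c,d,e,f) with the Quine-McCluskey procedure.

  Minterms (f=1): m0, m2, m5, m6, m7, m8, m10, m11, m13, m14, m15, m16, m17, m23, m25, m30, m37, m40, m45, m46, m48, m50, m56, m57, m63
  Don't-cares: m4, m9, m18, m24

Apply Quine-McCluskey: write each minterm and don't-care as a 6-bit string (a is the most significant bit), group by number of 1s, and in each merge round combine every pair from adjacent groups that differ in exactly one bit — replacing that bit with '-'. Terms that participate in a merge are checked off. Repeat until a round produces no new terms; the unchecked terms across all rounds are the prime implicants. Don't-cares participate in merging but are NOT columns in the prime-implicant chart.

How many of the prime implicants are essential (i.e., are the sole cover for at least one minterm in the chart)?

[col 0] 000000*, 000010*, 000100*, 000101*, 000110*, 000111*, 001000*, 001001*, 001010*, 001011*, 001101*, 001110*, 001111*, 010000*, 010001*, 010010*, 010111*, 011000*, 011001*, 011110*, 100101*, 101000*, 101101*, 101110*, 110000*, 110010*, 111000*, 111001*, 111111
[col 1] -00101*, -01000*, -01101*, -01110, -10000*, -10010*, -11000*, -11001*, 0-0000*, 0-0010*, 0-0111, 0-1000*, 0-1001*, 0-1110, 00-000*, 00-010*, 00-101*, 00-110*, 00-111*, 000-00*, 000-10*, 0000-0*, 0001-0*, 0001-1*, 00010-*, 00011-*, 001-01*, 001-10*, 001-11*, 0010-0*, 0010-1*, 00100-*, 00101-*, 0011-1*, 00111-*, 01-000*, 01-001*, 0100-0*, 01000-*, 01100-*, 1-1000*, 10-101*, 11-000*, 1100-0*, 11100-*
[col 2] --1000, -0-101, -1-000, -100-0, -1100-, 0--000, 0-00-0, 0-100-, 00--10, 00-0-0, 00-1-1, 00-11-, 000--0, 0001--, 001--1, 001-1-, 0010--, 01-00-
Prime implicants: --1000, -0-101, -01110, -1-000, -100-0, -1100-, 0--000, 0-00-0, 0-0111, 0-100-, 0-1110, 00--10, 00-0-0, 00-1-1, 00-11-, 000--0, 0001--, 001--1, 001-1-, 0010--, 01-00-, 111111
PI chart (minterm → PIs covering it):
  0 | 0--000,0-00-0,00-0-0,000--0
  2 | 0-00-0,00--10,00-0-0,000--0
  5 | -0-101,00-1-1,0001--
  6 | 00--10,00-11-,000--0,0001--
  7 | 0-0111,00-1-1,00-11-,0001--
  8 | --1000,0--000,0-100-,00-0-0,0010--
  10 | 00--10,00-0-0,001-1-,0010--
  11 | 001--1,001-1-,0010--
  13 | -0-101,00-1-1,001--1
  14 | -01110,0-1110,00--10,00-11-,001-1-
  15 | 00-1-1,00-11-,001--1,001-1-
  16 | -1-000,-100-0,0--000,0-00-0,01-00-
  17 | 01-00-  (sole → essential)
  23 | 0-0111  (sole → essential)
  25 | -1100-,0-100-,01-00-
  30 | 0-1110  (sole → essential)
  37 | -0-101  (sole → essential)
  40 | --1000  (sole → essential)
  45 | -0-101  (sole → essential)
  46 | -01110  (sole → essential)
  48 | -1-000,-100-0
  50 | -100-0  (sole → essential)
  56 | --1000,-1-000,-1100-
  57 | -1100-  (sole → essential)
  63 | 111111  (sole → essential)
Essential prime implicants: --1000, -0-101, -01110, -100-0, -1100-, 0-0111, 0-1110, 01-00-, 111111

9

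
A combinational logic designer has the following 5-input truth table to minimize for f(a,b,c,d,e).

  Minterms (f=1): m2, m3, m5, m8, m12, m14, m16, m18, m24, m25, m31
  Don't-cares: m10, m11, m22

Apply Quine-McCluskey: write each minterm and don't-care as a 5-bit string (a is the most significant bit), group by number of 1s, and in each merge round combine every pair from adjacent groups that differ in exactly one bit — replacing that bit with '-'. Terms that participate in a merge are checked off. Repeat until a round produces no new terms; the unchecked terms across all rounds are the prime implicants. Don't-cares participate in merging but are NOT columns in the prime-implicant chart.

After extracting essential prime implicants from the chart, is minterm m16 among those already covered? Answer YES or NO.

NO

size-2^0 implicants → 00010(✓)  00011(✓)  00101  01000(✓)  01010(✓)  01011(✓)  01100(✓)  01110(✓)  10000(✓)  10010(✓)  10110(✓)  11000(✓)  11001(✓)  11111
size-2^1 implicants → -0010  -1000  0-010(✓)  0-011(✓)  0001-(✓)  01-00(✓)  01-10(✓)  010-0(✓)  0101-(✓)  011-0(✓)  1-000  10-10  100-0  1100-
size-2^2 implicants → 0-01-  01--0
Unchecked terms (primes): -0010, -1000, 0-01-, 00101, 01--0, 1-000, 10-10, 100-0, 1100-, 11111
Minterm coverage:
  m2 ⊆ -0010,0-01-
  m3 ⊆ 0-01- [E]
  m5 ⊆ 00101 [E]
  m8 ⊆ -1000,01--0
  m12 ⊆ 01--0 [E]
  m14 ⊆ 01--0 [E]
  m16 ⊆ 1-000,100-0
  m18 ⊆ -0010,10-10,100-0
  m24 ⊆ -1000,1-000,1100-
  m25 ⊆ 1100- [E]
  m31 ⊆ 11111 [E]
E = {0-01-, 00101, 01--0, 1100-, 11111}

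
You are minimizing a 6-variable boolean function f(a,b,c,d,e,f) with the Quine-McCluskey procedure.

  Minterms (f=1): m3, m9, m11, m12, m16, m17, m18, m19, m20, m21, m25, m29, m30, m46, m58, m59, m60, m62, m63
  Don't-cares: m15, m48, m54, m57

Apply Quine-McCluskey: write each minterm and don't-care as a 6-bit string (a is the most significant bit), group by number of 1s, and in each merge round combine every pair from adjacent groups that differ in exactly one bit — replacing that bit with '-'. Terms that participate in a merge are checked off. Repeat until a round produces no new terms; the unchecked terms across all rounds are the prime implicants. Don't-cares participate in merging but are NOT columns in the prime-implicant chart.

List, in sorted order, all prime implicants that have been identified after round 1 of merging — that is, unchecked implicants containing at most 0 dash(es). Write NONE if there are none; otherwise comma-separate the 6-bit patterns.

Round 0: 000011✓ 001001✓ 001011✓ 001100 001111✓ 010000✓ 010001✓ 010010✓ 010011✓ 010100✓ 010101✓ 011001✓ 011101✓ 011110✓ 101110✓ 110000✓ 110110✓ 111001✓ 111010✓ 111011✓ 111100✓ 111110✓ 111111✓
Round 1: -10000 -11001 -11110 0-0011 0-1001 00-011 001-11 0010-1 01-001✓ 01-101✓ 010-00✓ 010-01✓ 0100-0✓ 0100-1✓ 01000-✓ 01001-✓ 01010-✓ 011-01✓ 1-1110 11-110 111-10✓ 111-11✓ 1110-1 11101-✓ 1111-0 11111-✓
Round 2: 01--01 010-0- 0100-- 111-1-
PIs = {-10000, -11001, -11110, 0-0011, 0-1001, 00-011, 001-11, 0010-1, 001100, 01--01, 010-0-, 0100--, 1-1110, 11-110, 111-1-, 1110-1, 1111-0}

001100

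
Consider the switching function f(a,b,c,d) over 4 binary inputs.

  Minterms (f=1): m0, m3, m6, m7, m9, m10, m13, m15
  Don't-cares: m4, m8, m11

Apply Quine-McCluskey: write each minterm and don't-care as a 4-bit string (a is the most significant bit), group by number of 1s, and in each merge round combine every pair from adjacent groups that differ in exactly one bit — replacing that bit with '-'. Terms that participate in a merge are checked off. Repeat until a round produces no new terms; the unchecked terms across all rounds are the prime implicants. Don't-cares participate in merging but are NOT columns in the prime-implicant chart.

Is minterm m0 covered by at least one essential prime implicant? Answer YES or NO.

NO

[col 0] 0000*, 0011*, 0100*, 0110*, 0111*, 1000*, 1001*, 1010*, 1011*, 1101*, 1111*
[col 1] -000, -011*, -111*, 0-00, 0-11*, 01-0, 011-, 1-01*, 1-11*, 10-0*, 10-1*, 100-*, 101-*, 11-1*
[col 2] --11, 1--1, 10--
Prime implicants: --11, -000, 0-00, 01-0, 011-, 1--1, 10--
PI chart (minterm → PIs covering it):
  0 | -000,0-00
  3 | --11  (sole → essential)
  6 | 01-0,011-
  7 | --11,011-
  9 | 1--1,10--
  10 | 10--  (sole → essential)
  13 | 1--1  (sole → essential)
  15 | --11,1--1
Essential prime implicants: --11, 1--1, 10--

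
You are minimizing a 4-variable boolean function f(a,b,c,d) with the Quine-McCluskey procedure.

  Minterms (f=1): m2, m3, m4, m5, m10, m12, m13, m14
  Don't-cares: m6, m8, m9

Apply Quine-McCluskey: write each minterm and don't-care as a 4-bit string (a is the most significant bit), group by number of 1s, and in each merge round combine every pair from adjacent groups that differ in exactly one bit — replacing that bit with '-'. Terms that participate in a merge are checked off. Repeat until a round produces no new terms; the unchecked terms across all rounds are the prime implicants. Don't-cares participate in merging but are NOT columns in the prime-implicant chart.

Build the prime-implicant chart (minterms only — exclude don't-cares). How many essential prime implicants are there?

2

size-2^0 implicants → 0010(✓)  0011(✓)  0100(✓)  0101(✓)  0110(✓)  1000(✓)  1001(✓)  1010(✓)  1100(✓)  1101(✓)  1110(✓)
size-2^1 implicants → -010(✓)  -100(✓)  -101(✓)  -110(✓)  0-10(✓)  001-  01-0(✓)  010-(✓)  1-00(✓)  1-01(✓)  1-10(✓)  10-0(✓)  100-(✓)  11-0(✓)  110-(✓)
size-2^2 implicants → --10  -1-0  -10-  1--0  1-0-
Unchecked terms (primes): --10, -1-0, -10-, 001-, 1--0, 1-0-
Minterm coverage:
  m2 ⊆ --10,001-
  m3 ⊆ 001- [E]
  m4 ⊆ -1-0,-10-
  m5 ⊆ -10- [E]
  m10 ⊆ --10,1--0
  m12 ⊆ -1-0,-10-,1--0,1-0-
  m13 ⊆ -10-,1-0-
  m14 ⊆ --10,-1-0,1--0
E = {-10-, 001-}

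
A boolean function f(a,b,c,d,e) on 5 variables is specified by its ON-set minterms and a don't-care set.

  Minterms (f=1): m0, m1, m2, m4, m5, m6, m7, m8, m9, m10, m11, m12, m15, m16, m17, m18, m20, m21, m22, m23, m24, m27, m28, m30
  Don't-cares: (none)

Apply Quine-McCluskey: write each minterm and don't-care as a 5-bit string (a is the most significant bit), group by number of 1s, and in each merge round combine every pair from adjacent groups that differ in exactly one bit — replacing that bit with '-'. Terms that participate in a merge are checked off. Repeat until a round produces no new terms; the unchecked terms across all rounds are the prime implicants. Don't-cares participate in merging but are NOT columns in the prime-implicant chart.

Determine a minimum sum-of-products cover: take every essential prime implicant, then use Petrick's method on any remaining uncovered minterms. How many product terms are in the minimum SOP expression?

Round 0: 00000✓ 00001✓ 00010✓ 00100✓ 00101✓ 00110✓ 00111✓ 01000✓ 01001✓ 01010✓ 01011✓ 01100✓ 01111✓ 10000✓ 10001✓ 10010✓ 10100✓ 10101✓ 10110✓ 10111✓ 11000✓ 11011✓ 11100✓ 11110✓
Round 1: -0000✓ -0001✓ -0010✓ -0100✓ -0101✓ -0110✓ -0111✓ -1000✓ -1011 -1100✓ 0-000✓ 0-001✓ 0-010✓ 0-100✓ 0-111 00-00✓ 00-01✓ 00-10✓ 000-0✓ 0000-✓ 001-0✓ 001-1✓ 0010-✓ 0011-✓ 01-00✓ 01-11 010-0✓ 010-1✓ 0100-✓ 0101-✓ 1-000✓ 1-100✓ 1-110✓ 10-00✓ 10-01✓ 10-10✓ 100-0✓ 1000-✓ 101-0✓ 101-1✓ 1010-✓ 1011-✓ 11-00✓ 111-0✓
Round 2: --000✓ --100✓ -0-00✓ -0-01✓ -0-10✓ -00-0✓ -000-✓ -01-0✓ -01-1✓ -010-✓ -011-✓ -1-00✓ 0--00✓ 0-0-0 0-00- 00--0✓ 00-0-✓ 001--✓ 010-- 1--00✓ 1-1-0 10--0✓ 10-0-✓ 101--✓
Round 3: ---00 -0--0 -0-0- -01--
PIs = {---00, -0--0, -0-0-, -01--, -1011, 0-0-0, 0-00-, 0-111, 01-11, 010--, 1-1-0}
Coverage chart:
  m0: ---00,-0--0,-0-0-,0-0-0,0-00-
  m1: -0-0-,0-00-
  m2: -0--0,0-0-0
  m4: ---00,-0--0,-0-0-,-01--
  m5: -0-0-,-01--
  m6: -0--0,-01--
  m7: -01--,0-111
  m8: ---00,0-0-0,0-00-,010--
  m9: 0-00-,010--
  m10: 0-0-0,010--
  m11: -1011,01-11,010--
  m12: ---00 ←essential
  m15: 0-111,01-11
  m16: ---00,-0--0,-0-0-
  m17: -0-0- ←essential
  m18: -0--0 ←essential
  m20: ---00,-0--0,-0-0-,-01--,1-1-0
  m21: -0-0-,-01--
  m22: -0--0,-01--,1-1-0
  m23: -01-- ←essential
  m24: ---00 ←essential
  m27: -1011 ←essential
  m28: ---00,1-1-0
  m30: 1-1-0 ←essential
Essential: ---00, -0--0, -0-0-, -01--, -1011, 1-1-0
Petrick residual → 0-111, 010--
Min cover (8 terms): d'e' + b'e' + b'd' + b'c + bc'de + a'cde + a'bc' + ace'

8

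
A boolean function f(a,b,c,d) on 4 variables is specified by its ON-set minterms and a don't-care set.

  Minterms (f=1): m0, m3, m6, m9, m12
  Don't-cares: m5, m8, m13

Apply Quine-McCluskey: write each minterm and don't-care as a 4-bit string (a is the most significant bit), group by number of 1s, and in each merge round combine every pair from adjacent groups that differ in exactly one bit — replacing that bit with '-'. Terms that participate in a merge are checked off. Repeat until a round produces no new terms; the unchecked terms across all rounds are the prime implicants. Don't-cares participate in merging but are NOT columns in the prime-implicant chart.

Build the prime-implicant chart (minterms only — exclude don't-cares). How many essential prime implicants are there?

4

Round 0: 0000✓ 0011 0101✓ 0110 1000✓ 1001✓ 1100✓ 1101✓
Round 1: -000 -101 1-00✓ 1-01✓ 100-✓ 110-✓
Round 2: 1-0-
PIs = {-000, -101, 0011, 0110, 1-0-}
Coverage chart:
  m0: -000 ←essential
  m3: 0011 ←essential
  m6: 0110 ←essential
  m9: 1-0- ←essential
  m12: 1-0- ←essential
Essential: -000, 0011, 0110, 1-0-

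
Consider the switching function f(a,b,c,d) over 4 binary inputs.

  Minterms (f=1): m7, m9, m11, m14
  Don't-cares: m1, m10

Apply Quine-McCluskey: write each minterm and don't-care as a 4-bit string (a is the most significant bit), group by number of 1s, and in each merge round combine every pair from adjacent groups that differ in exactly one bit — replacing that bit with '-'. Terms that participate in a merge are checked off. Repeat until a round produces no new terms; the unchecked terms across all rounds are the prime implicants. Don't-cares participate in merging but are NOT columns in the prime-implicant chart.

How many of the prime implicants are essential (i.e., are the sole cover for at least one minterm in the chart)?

Round 0: 0001✓ 0111 1001✓ 1010✓ 1011✓ 1110✓
Round 1: -001 1-10 10-1 101-
PIs = {-001, 0111, 1-10, 10-1, 101-}
Coverage chart:
  m7: 0111 ←essential
  m9: -001,10-1
  m11: 10-1,101-
  m14: 1-10 ←essential
Essential: 0111, 1-10

2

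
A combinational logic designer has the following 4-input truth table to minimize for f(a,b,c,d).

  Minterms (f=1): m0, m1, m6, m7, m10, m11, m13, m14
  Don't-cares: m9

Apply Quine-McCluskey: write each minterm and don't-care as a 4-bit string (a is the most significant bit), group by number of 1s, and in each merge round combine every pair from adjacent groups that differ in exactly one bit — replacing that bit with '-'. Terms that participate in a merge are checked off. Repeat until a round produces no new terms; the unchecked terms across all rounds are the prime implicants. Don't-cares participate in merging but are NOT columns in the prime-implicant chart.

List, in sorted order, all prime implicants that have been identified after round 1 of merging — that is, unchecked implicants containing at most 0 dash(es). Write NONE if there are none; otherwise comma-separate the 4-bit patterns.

size-2^0 implicants → 0000(✓)  0001(✓)  0110(✓)  0111(✓)  1001(✓)  1010(✓)  1011(✓)  1101(✓)  1110(✓)
size-2^1 implicants → -001  -110  000-  011-  1-01  1-10  10-1  101-
Unchecked terms (primes): -001, -110, 000-, 011-, 1-01, 1-10, 10-1, 101-

NONE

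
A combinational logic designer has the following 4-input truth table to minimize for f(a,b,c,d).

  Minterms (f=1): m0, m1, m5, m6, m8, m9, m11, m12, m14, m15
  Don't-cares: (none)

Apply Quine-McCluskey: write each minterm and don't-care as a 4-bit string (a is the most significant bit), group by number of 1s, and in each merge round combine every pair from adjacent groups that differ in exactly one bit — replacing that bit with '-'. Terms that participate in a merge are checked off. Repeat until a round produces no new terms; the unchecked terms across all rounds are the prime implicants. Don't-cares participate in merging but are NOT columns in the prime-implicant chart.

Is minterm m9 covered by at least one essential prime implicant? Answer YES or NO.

[col 0] 0000*, 0001*, 0101*, 0110*, 1000*, 1001*, 1011*, 1100*, 1110*, 1111*
[col 1] -000*, -001*, -110, 0-01, 000-*, 1-00, 1-11, 10-1, 100-*, 11-0, 111-
[col 2] -00-
Prime implicants: -00-, -110, 0-01, 1-00, 1-11, 10-1, 11-0, 111-
PI chart (minterm → PIs covering it):
  0 | -00-  (sole → essential)
  1 | -00-,0-01
  5 | 0-01  (sole → essential)
  6 | -110  (sole → essential)
  8 | -00-,1-00
  9 | -00-,10-1
  11 | 1-11,10-1
  12 | 1-00,11-0
  14 | -110,11-0,111-
  15 | 1-11,111-
Essential prime implicants: -00-, -110, 0-01

YES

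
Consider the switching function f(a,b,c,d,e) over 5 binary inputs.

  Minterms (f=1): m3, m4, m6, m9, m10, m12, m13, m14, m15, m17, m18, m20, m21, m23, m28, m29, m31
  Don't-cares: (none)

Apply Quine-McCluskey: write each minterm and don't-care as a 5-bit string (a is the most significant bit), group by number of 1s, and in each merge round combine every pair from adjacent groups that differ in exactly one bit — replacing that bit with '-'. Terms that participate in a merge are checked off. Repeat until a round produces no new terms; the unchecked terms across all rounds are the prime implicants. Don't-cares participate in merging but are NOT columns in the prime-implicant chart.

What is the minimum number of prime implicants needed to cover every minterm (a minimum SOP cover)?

9

Round 0: 00011 00100✓ 00110✓ 01001✓ 01010✓ 01100✓ 01101✓ 01110✓ 01111✓ 10001✓ 10010 10100✓ 10101✓ 10111✓ 11100✓ 11101✓ 11111✓
Round 1: -0100✓ -1100✓ -1101✓ -1111✓ 0-100✓ 0-110✓ 001-0✓ 01-01 01-10 011-0✓ 011-1✓ 0110-✓ 0111-✓ 1-100✓ 1-101✓ 1-111✓ 10-01 101-1✓ 1010-✓ 111-1✓ 1110-✓
Round 2: --100 -11-1 -110- 0-1-0 011-- 1-1-1 1-10-
PIs = {--100, -11-1, -110-, 0-1-0, 00011, 01-01, 01-10, 011--, 1-1-1, 1-10-, 10-01, 10010}
Coverage chart:
  m3: 00011 ←essential
  m4: --100,0-1-0
  m6: 0-1-0 ←essential
  m9: 01-01 ←essential
  m10: 01-10 ←essential
  m12: --100,-110-,0-1-0,011--
  m13: -11-1,-110-,01-01,011--
  m14: 0-1-0,01-10,011--
  m15: -11-1,011--
  m17: 10-01 ←essential
  m18: 10010 ←essential
  m20: --100,1-10-
  m21: 1-1-1,1-10-,10-01
  m23: 1-1-1 ←essential
  m28: --100,-110-,1-10-
  m29: -11-1,-110-,1-1-1,1-10-
  m31: -11-1,1-1-1
Essential: 0-1-0, 00011, 01-01, 01-10, 1-1-1, 10-01, 10010
Petrick residual → --100, -11-1
Min cover (9 terms): cd'e' + bce + a'ce' + a'b'c'de + a'bd'e + a'bde' + ace + ab'd'e + ab'c'de'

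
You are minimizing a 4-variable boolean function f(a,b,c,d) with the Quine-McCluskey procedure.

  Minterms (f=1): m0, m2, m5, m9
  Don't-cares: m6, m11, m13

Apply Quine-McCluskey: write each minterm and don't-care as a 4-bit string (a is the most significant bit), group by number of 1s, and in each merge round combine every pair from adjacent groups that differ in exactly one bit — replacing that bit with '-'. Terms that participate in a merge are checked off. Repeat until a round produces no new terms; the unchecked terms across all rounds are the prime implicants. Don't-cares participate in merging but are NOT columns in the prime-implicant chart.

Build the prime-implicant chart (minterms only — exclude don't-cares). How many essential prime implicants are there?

size-2^0 implicants → 0000(✓)  0010(✓)  0101(✓)  0110(✓)  1001(✓)  1011(✓)  1101(✓)
size-2^1 implicants → -101  0-10  00-0  1-01  10-1
Unchecked terms (primes): -101, 0-10, 00-0, 1-01, 10-1
Minterm coverage:
  m0 ⊆ 00-0 [E]
  m2 ⊆ 0-10,00-0
  m5 ⊆ -101 [E]
  m9 ⊆ 1-01,10-1
E = {-101, 00-0}

2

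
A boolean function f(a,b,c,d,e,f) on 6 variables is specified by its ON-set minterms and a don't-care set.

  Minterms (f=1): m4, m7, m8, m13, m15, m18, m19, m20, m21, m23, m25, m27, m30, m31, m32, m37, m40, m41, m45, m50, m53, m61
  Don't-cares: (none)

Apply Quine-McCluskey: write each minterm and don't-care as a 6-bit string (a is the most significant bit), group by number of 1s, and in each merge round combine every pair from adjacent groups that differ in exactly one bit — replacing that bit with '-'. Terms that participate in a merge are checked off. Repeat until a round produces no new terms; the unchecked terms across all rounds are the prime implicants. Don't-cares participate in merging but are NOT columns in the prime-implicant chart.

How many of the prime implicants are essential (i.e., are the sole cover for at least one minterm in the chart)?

8

size-2^0 implicants → 000100(✓)  000111(✓)  001000(✓)  001101(✓)  001111(✓)  010010(✓)  010011(✓)  010100(✓)  010101(✓)  010111(✓)  011001(✓)  011011(✓)  011110(✓)  011111(✓)  100000(✓)  100101(✓)  101000(✓)  101001(✓)  101101(✓)  110010(✓)  110101(✓)  111101(✓)
size-2^1 implicants → -01000  -01101  -10010  -10101  0-0100  0-0111(✓)  0-1111(✓)  00-111(✓)  0011-1  01-011(✓)  01-111(✓)  010-11(✓)  01001-  0101-1  01010-  011-11(✓)  0110-1  01111-  1-0101(✓)  1-1101(✓)  10-000  10-101(✓)  101-01  10100-  11-101(✓)
size-2^2 implicants → 0--111  01--11  1--101
Unchecked terms (primes): -01000, -01101, -10010, -10101, 0--111, 0-0100, 0011-1, 01--11, 01001-, 0101-1, 01010-, 0110-1, 01111-, 1--101, 10-000, 101-01, 10100-
Minterm coverage:
  m4 ⊆ 0-0100 [E]
  m7 ⊆ 0--111 [E]
  m8 ⊆ -01000 [E]
  m13 ⊆ -01101,0011-1
  m15 ⊆ 0--111,0011-1
  m18 ⊆ -10010,01001-
  m19 ⊆ 01--11,01001-
  m20 ⊆ 0-0100,01010-
  m21 ⊆ -10101,0101-1,01010-
  m23 ⊆ 0--111,01--11,0101-1
  m25 ⊆ 0110-1 [E]
  m27 ⊆ 01--11,0110-1
  m30 ⊆ 01111- [E]
  m31 ⊆ 0--111,01--11,01111-
  m32 ⊆ 10-000 [E]
  m37 ⊆ 1--101 [E]
  m40 ⊆ -01000,10-000,10100-
  m41 ⊆ 101-01,10100-
  m45 ⊆ -01101,1--101,101-01
  m50 ⊆ -10010 [E]
  m53 ⊆ -10101,1--101
  m61 ⊆ 1--101 [E]
E = {-01000, -10010, 0--111, 0-0100, 0110-1, 01111-, 1--101, 10-000}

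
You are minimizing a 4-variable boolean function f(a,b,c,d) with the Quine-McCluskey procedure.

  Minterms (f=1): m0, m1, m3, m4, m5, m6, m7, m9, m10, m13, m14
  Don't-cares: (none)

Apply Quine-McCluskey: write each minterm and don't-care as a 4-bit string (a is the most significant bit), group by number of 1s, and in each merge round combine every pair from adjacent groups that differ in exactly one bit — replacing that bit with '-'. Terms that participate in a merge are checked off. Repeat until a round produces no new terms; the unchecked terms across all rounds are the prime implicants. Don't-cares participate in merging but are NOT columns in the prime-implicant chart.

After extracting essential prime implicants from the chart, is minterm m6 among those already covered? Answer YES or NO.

[col 0] 0000*, 0001*, 0011*, 0100*, 0101*, 0110*, 0111*, 1001*, 1010*, 1101*, 1110*
[col 1] -001*, -101*, -110, 0-00*, 0-01*, 0-11*, 00-1*, 000-*, 01-0*, 01-1*, 010-*, 011-*, 1-01*, 1-10
[col 2] --01, 0--1, 0-0-, 01--
Prime implicants: --01, -110, 0--1, 0-0-, 01--, 1-10
PI chart (minterm → PIs covering it):
  0 | 0-0-  (sole → essential)
  1 | --01,0--1,0-0-
  3 | 0--1  (sole → essential)
  4 | 0-0-,01--
  5 | --01,0--1,0-0-,01--
  6 | -110,01--
  7 | 0--1,01--
  9 | --01  (sole → essential)
  10 | 1-10  (sole → essential)
  13 | --01  (sole → essential)
  14 | -110,1-10
Essential prime implicants: --01, 0--1, 0-0-, 1-10

NO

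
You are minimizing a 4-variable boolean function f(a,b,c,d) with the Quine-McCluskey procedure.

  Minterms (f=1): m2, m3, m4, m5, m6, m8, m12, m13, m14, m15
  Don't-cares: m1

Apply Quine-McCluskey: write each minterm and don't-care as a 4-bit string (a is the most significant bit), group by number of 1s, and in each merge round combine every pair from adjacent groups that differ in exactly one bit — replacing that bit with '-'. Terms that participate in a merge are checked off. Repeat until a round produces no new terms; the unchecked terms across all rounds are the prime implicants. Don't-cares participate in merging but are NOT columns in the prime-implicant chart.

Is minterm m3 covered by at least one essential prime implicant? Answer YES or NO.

NO

[col 0] 0001*, 0010*, 0011*, 0100*, 0101*, 0110*, 1000*, 1100*, 1101*, 1110*, 1111*
[col 1] -100*, -101*, -110*, 0-01, 0-10, 00-1, 001-, 01-0*, 010-*, 1-00, 11-0*, 11-1*, 110-*, 111-*
[col 2] -1-0, -10-, 11--
Prime implicants: -1-0, -10-, 0-01, 0-10, 00-1, 001-, 1-00, 11--
PI chart (minterm → PIs covering it):
  2 | 0-10,001-
  3 | 00-1,001-
  4 | -1-0,-10-
  5 | -10-,0-01
  6 | -1-0,0-10
  8 | 1-00  (sole → essential)
  12 | -1-0,-10-,1-00,11--
  13 | -10-,11--
  14 | -1-0,11--
  15 | 11--  (sole → essential)
Essential prime implicants: 1-00, 11--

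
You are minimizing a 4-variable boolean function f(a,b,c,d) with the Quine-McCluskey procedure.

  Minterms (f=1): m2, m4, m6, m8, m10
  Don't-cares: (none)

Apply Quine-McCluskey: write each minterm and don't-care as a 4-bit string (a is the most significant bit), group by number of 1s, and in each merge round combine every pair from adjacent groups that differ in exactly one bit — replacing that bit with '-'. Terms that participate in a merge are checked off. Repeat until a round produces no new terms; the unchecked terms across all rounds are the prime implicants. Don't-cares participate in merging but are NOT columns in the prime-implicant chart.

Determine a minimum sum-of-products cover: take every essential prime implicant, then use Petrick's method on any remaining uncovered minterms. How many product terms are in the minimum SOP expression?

3

[col 0] 0010*, 0100*, 0110*, 1000*, 1010*
[col 1] -010, 0-10, 01-0, 10-0
Prime implicants: -010, 0-10, 01-0, 10-0
PI chart (minterm → PIs covering it):
  2 | -010,0-10
  4 | 01-0  (sole → essential)
  6 | 0-10,01-0
  8 | 10-0  (sole → essential)
  10 | -010,10-0
Essential prime implicants: 01-0, 10-0
Petrick residual → -010
Minimum SOP uses 3 PIs: b'cd' + a'bd' + ab'd'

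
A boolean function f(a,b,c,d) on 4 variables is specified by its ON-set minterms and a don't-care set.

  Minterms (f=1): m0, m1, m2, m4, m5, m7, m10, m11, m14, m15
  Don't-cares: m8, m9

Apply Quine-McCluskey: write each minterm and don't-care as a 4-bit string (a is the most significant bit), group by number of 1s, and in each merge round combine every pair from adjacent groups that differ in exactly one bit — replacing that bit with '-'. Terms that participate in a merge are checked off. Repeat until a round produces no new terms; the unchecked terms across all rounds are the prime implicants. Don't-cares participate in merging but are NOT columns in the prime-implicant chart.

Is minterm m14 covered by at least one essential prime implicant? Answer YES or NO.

YES

[col 0] 0000*, 0001*, 0010*, 0100*, 0101*, 0111*, 1000*, 1001*, 1010*, 1011*, 1110*, 1111*
[col 1] -000*, -001*, -010*, -111, 0-00*, 0-01*, 00-0*, 000-*, 01-1, 010-*, 1-10*, 1-11*, 10-0*, 10-1*, 100-*, 101-*, 111-*
[col 2] -0-0, -00-, 0-0-, 1-1-, 10--
Prime implicants: -0-0, -00-, -111, 0-0-, 01-1, 1-1-, 10--
PI chart (minterm → PIs covering it):
  0 | -0-0,-00-,0-0-
  1 | -00-,0-0-
  2 | -0-0  (sole → essential)
  4 | 0-0-  (sole → essential)
  5 | 0-0-,01-1
  7 | -111,01-1
  10 | -0-0,1-1-,10--
  11 | 1-1-,10--
  14 | 1-1-  (sole → essential)
  15 | -111,1-1-
Essential prime implicants: -0-0, 0-0-, 1-1-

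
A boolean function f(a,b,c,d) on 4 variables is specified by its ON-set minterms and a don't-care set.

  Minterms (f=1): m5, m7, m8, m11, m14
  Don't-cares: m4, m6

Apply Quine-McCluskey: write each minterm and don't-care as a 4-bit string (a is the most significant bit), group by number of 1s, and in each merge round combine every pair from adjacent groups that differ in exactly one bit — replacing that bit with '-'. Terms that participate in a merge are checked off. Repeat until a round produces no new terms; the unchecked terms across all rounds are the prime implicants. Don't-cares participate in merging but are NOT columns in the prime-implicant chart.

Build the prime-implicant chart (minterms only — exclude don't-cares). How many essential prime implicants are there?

[col 0] 0100*, 0101*, 0110*, 0111*, 1000, 1011, 1110*
[col 1] -110, 01-0*, 01-1*, 010-*, 011-*
[col 2] 01--
Prime implicants: -110, 01--, 1000, 1011
PI chart (minterm → PIs covering it):
  5 | 01--  (sole → essential)
  7 | 01--  (sole → essential)
  8 | 1000  (sole → essential)
  11 | 1011  (sole → essential)
  14 | -110  (sole → essential)
Essential prime implicants: -110, 01--, 1000, 1011

4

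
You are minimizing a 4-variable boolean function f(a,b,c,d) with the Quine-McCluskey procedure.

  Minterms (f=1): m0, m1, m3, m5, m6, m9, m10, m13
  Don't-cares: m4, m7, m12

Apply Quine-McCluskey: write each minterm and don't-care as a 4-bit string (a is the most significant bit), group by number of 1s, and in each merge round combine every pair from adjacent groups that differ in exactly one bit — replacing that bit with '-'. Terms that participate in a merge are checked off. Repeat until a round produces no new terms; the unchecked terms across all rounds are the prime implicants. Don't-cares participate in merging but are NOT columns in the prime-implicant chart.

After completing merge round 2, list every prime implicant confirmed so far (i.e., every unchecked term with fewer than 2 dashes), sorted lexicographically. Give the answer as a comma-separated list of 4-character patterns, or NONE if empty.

1010

size-2^0 implicants → 0000(✓)  0001(✓)  0011(✓)  0100(✓)  0101(✓)  0110(✓)  0111(✓)  1001(✓)  1010  1100(✓)  1101(✓)
size-2^1 implicants → -001(✓)  -100(✓)  -101(✓)  0-00(✓)  0-01(✓)  0-11(✓)  00-1(✓)  000-(✓)  01-0(✓)  01-1(✓)  010-(✓)  011-(✓)  1-01(✓)  110-(✓)
size-2^2 implicants → --01  -10-  0--1  0-0-  01--
Unchecked terms (primes): --01, -10-, 0--1, 0-0-, 01--, 1010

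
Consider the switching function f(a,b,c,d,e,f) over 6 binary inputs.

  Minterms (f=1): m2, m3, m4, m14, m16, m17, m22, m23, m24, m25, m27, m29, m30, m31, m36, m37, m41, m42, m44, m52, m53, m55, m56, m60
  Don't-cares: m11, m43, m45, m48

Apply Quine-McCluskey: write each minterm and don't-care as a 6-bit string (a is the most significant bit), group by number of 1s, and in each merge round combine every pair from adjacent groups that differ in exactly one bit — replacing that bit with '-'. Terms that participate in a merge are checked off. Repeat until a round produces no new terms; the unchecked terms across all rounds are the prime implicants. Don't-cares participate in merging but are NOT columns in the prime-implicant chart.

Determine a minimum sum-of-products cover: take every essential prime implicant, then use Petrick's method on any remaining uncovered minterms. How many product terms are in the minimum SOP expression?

size-2^0 implicants → 000010(✓)  000011(✓)  000100(✓)  001011(✓)  001110(✓)  010000(✓)  010001(✓)  010110(✓)  010111(✓)  011000(✓)  011001(✓)  011011(✓)  011101(✓)  011110(✓)  011111(✓)  100100(✓)  100101(✓)  101001(✓)  101010(✓)  101011(✓)  101100(✓)  101101(✓)  110000(✓)  110100(✓)  110101(✓)  110111(✓)  111000(✓)  111100(✓)
size-2^1 implicants → -00100  -01011  -10000(✓)  -10111  -11000(✓)  0-1011  0-1110  00-011  00001-  01-000(✓)  01-001(✓)  01-110(✓)  01-111(✓)  01000-(✓)  01011-(✓)  011-01(✓)  011-11(✓)  0110-1(✓)  01100-(✓)  0111-1(✓)  01111-(✓)  1-0100(✓)  1-0101(✓)  1-1100(✓)  10-100(✓)  10-101(✓)  10010-(✓)  101-01  1010-1  10101-  10110-(✓)  11-000(✓)  11-100(✓)  110-00(✓)  1101-1  11010-(✓)  111-00(✓)
size-2^2 implicants → -1-000  01-00-  01-11-  011--1  1--100  1-010-  10-10-  11--00
Unchecked terms (primes): -00100, -01011, -1-000, -10111, 0-1011, 0-1110, 00-011, 00001-, 01-00-, 01-11-, 011--1, 1--100, 1-010-, 10-10-, 101-01, 1010-1, 10101-, 11--00, 1101-1
Minterm coverage:
  m2 ⊆ 00001- [E]
  m3 ⊆ 00-011,00001-
  m4 ⊆ -00100 [E]
  m14 ⊆ 0-1110 [E]
  m16 ⊆ -1-000,01-00-
  m17 ⊆ 01-00- [E]
  m22 ⊆ 01-11- [E]
  m23 ⊆ -10111,01-11-
  m24 ⊆ -1-000,01-00-
  m25 ⊆ 01-00-,011--1
  m27 ⊆ 0-1011,011--1
  m29 ⊆ 011--1 [E]
  m30 ⊆ 0-1110,01-11-
  m31 ⊆ 01-11-,011--1
  m36 ⊆ -00100,1--100,1-010-,10-10-
  m37 ⊆ 1-010-,10-10-
  m41 ⊆ 101-01,1010-1
  m42 ⊆ 10101- [E]
  m44 ⊆ 1--100,10-10-
  m52 ⊆ 1--100,1-010-,11--00
  m53 ⊆ 1-010-,1101-1
  m55 ⊆ -10111,1101-1
  m56 ⊆ -1-000,11--00
  m60 ⊆ 1--100,11--00
E = {-00100, 0-1110, 00001-, 01-00-, 01-11-, 011--1, 10101-}
Petrick residual → 10-10-, 101-01, 11--00, 1101-1
Cover = b'c'de'f' + a'cdef' + a'b'c'd'e + a'bd'e' + a'bde + a'bcf + ab'de' + ab'ce'f + ab'cd'e + abe'f' + abc'df  |cover|=11

11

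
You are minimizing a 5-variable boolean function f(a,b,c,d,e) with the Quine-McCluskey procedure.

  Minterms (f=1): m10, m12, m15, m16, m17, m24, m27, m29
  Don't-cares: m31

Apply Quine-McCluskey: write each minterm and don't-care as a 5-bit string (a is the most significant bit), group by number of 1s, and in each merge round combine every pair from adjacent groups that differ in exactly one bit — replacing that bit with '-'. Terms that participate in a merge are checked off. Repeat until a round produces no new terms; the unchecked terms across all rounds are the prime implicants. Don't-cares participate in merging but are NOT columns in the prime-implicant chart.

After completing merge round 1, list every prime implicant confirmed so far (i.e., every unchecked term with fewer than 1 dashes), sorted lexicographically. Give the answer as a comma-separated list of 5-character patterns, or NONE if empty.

01010, 01100

[col 0] 01010, 01100, 01111*, 10000*, 10001*, 11000*, 11011*, 11101*, 11111*
[col 1] -1111, 1-000, 1000-, 11-11, 111-1
Prime implicants: -1111, 01010, 01100, 1-000, 1000-, 11-11, 111-1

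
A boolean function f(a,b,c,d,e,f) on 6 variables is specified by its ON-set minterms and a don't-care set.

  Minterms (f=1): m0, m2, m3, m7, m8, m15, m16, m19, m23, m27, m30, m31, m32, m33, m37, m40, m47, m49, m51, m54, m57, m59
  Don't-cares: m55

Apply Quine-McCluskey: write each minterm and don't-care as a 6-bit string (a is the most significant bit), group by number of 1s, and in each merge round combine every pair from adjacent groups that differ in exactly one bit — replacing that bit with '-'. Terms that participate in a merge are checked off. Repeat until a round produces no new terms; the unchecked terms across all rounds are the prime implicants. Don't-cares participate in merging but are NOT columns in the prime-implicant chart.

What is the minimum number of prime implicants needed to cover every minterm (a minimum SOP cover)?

10

[col 0] 000000*, 000010*, 000011*, 000111*, 001000*, 001111*, 010000*, 010011*, 010111*, 011011*, 011110*, 011111*, 100000*, 100001*, 100101*, 101000*, 101111*, 110001*, 110011*, 110110*, 110111*, 111001*, 111011*
[col 1] -00000*, -01000*, -01111, -10011*, -10111*, -11011*, 0-0000, 0-0011*, 0-0111*, 0-1111*, 00-000*, 00-111*, 000-11*, 0000-0, 00001-, 01-011*, 01-111*, 010-11*, 011-11*, 01111-, 1-0001, 10-000*, 100-01, 10000-, 11-001*, 11-011*, 110-11*, 1100-1*, 11011-, 1110-1*
[col 2] -0-000, -1-011, -10-11, 0--111, 0-0-11, 01--11, 11-0-1
Prime implicants: -0-000, -01111, -1-011, -10-11, 0--111, 0-0-11, 0-0000, 0000-0, 00001-, 01--11, 01111-, 1-0001, 100-01, 10000-, 11-0-1, 11011-
PI chart (minterm → PIs covering it):
  0 | -0-000,0-0000,0000-0
  2 | 0000-0,00001-
  3 | 0-0-11,00001-
  7 | 0--111,0-0-11
  8 | -0-000  (sole → essential)
  15 | -01111,0--111
  16 | 0-0000  (sole → essential)
  19 | -1-011,-10-11,0-0-11,01--11
  23 | -10-11,0--111,0-0-11,01--11
  27 | -1-011,01--11
  30 | 01111-  (sole → essential)
  31 | 0--111,01--11,01111-
  32 | -0-000,10000-
  33 | 1-0001,100-01,10000-
  37 | 100-01  (sole → essential)
  40 | -0-000  (sole → essential)
  47 | -01111  (sole → essential)
  49 | 1-0001,11-0-1
  51 | -1-011,-10-11,11-0-1
  54 | 11011-  (sole → essential)
  57 | 11-0-1  (sole → essential)
  59 | -1-011,11-0-1
Essential prime implicants: -0-000, -01111, 0-0000, 01111-, 100-01, 11-0-1, 11011-
Petrick residual → -1-011, 0--111, 00001-
Minimum SOP uses 10 PIs: b'd'e'f' + b'cdef + bd'ef + a'def + a'c'd'e'f' + a'b'c'd'e + a'bcde + ab'c'e'f + abd'f + abc'de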